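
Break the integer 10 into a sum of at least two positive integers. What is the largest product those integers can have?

36

Fill prod[k] for k=2..10: at each k try every first piece i and multiply by the better of (k−i) uncut or prod[k−i].
Small cases: prod[2]=1, prod[3]=2.
prod[4] = 2·max(2,1) = 2·2 = 4
prod[5] = 2·max(3,2) = 2·3 = 6
prod[6] = 3·max(3,2) = 3·3 = 9
prod[7] = 2·max(5,6) = 2·6 = 12
prod[8] = 2·max(6,9) = 2·9 = 18
prod[9] = 3·max(6,9) = 3·9 = 27
prod[10] = 2·max(8,18) = 2·18 = 36
One optimal split: 3 + 3 + 2 + 2; product 3·3·2·2 = 36.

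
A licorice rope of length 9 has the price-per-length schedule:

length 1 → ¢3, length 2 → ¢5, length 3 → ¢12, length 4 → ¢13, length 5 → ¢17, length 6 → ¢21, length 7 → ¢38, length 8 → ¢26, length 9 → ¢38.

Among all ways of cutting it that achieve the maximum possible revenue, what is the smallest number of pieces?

3

Consider every possible first cut. r[k] is the best of p[i]+r[k−i] over all sellable i≤k.
r[1] = 3
r[2] = max(3+3, 5+0) = 6
r[3] = max(3+6, 5+3, 12+0) = 12
r[4] = max(3+12, 5+6, 12+3, 13+0) = 15
r[5] = max(3+15, 5+12, 12+6, 13+3, 17+0) = 18
r[6] = max(3+18, 5+15, 12+12, 13+6, 17+3, 21+0) = 24
r[7] = max(3+24, 5+18, 12+15, …, 21+3, 38+0) = 38
r[8] = max(3+38, 5+24, 12+18, …, 38+3, 26+0) = 41
r[9] = max(3+41, 5+38, 12+24, …, 26+3, 38+0) = 44
Maximum revenue is ¢44.
Now minimize piece count subject to staying optimal: for each k, pieces[k] = 1 + min over i with p[i]+r[k−i]=r[k] of pieces[k−i].
pieces[6] = 2
pieces[7] = 1
pieces[8] = 2
pieces[9] = 3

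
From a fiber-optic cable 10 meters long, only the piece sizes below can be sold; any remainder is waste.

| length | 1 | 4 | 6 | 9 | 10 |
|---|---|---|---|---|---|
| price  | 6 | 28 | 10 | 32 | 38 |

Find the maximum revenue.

Let best[k] be the best obtainable value from length k. For each k, try every first piece i and keep the best of price[i] + best[k−i].
best[1] = 6
best[2] = 12  (first piece 1, then best[1]=6)
best[3] = 18  (first piece 1, then best[2]=12)
best[4] = max(6+18, 28+0) = 28
best[5] = max(6+28, 28+6) = 34
best[6] = max(6+34, 28+12, 10+0) = 40
best[7] = max(6+40, 28+18, 10+6) = 46
best[8] = max(6+46, 28+28, 10+12) = 56
best[9] = max(6+56, 28+34, 10+18, 32+0) = 62
best[10] = max(6+62, 28+40, 10+28, 32+6, 38+0) = 68
One optimal cutting: 4 + 4 + 1 + 1 → $68.

68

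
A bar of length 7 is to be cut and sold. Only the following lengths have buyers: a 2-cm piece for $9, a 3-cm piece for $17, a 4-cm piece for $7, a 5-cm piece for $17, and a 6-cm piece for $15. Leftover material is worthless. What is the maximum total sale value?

Build best[k] bottom-up: best[k] = max over allowed piece i of (p[i] + best[k−i]).
best[1] = 0
best[2] = 9
best[3] = 17
best[4] = 18  (first piece 2, then best[2]=9)
best[5] = 26  (first piece 2, then best[3]=17)
best[6] = 34  (first piece 3, then best[3]=17)
best[7] = 35  (first piece 2, then best[5]=26)
One optimal cutting: 3 + 2 + 2 → $35.

35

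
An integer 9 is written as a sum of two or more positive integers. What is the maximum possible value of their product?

Let P[k] be the best product for length k (with at least one cut). For each first piece i, the rest contributes max(k−i, P[k−i]).
P[2] = 1·max(1,0) = 1·1 = 1
P[3] = max(1·2, 2·1) = 2
P[4] = max(1·3, 2·2, 3·1) = 4
P[5] = max(1·4, 2·3, 3·2, 4·1) = 6
P[6] = max(1·6, 2·4, 3·3, 4·2, 5·1) = 9
P[7] = max(1·9, 2·6, 3·4, 4·3, 5·2, 6·1) = 12
P[8] = max(1·12, 2·9, 3·6, …, 6·2, 7·1) = 18
P[9] = max(1·18, 2·12, 3·9, …, 7·2, 8·1) = 27
One optimal split: 3 + 3 + 3; product 3·3·3 = 27.

27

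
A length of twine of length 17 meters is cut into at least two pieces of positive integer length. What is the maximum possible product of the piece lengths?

Define prod[k] = max over 1≤i<k of i · max(k−i, prod[k−i]); the inner max lets the remainder stay uncut if that's better.
prod[2] = 1*max(1,0) = 1*1 = 1
prod[3] = 1*max(2,1) = 1*2 = 2
prod[4] = 2*max(2,1) = 2*2 = 4
prod[5] = 2*max(3,2) = 2*3 = 6
prod[6] = 3*max(3,2) = 3*3 = 9
prod[7] = 2*max(5,6) = 2*6 = 12
prod[8] = 2*max(6,9) = 2*9 = 18
prod[9] = 3*max(6,9) = 3*9 = 27
prod[10] = 2*max(8,18) = 2*18 = 36
prod[11] = 2*max(9,27) = 2*27 = 54
prod[12] = 3*max(9,27) = 3*27 = 81
prod[13] = 2*max(11,54) = 2*54 = 108
prod[14] = 2*max(12,81) = 2*81 = 162
prod[15] = 3*max(12,81) = 3*81 = 243
prod[16] = 2*max(14,162) = 2*162 = 324
prod[17] = 2*max(15,243) = 2*243 = 486
One optimal split: 3 + 3 + 3 + 3 + 3 + 2; product 3*3*3*3*3*2 = 486.

486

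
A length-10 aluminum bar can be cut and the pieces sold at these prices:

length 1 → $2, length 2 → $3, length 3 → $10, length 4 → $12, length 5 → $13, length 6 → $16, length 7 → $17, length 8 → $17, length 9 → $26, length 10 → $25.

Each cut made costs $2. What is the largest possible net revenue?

28

Let r[k] be the best obtainable value from length k. For each k, try every first piece i and keep the best of price[i] + r[k−i] minus the 2 cut fee when i<k.
r[1] = 2
r[2] = 3
r[3] = 10
r[4] = 12
r[5] = 13
r[6] = 18  (first piece 3, then r[3]=10)
r[7] = 20  (first piece 3, then r[4]=12)
r[8] = 22  (first piece 4, then r[4]=12)
r[9] = 26  (first piece 3, then r[6]=18)
r[10] = 28  (first piece 3, then r[7]=20)
One optimal plan: pieces 4 + 3 + 3 (2 cuts) → $32 − $4 = $28.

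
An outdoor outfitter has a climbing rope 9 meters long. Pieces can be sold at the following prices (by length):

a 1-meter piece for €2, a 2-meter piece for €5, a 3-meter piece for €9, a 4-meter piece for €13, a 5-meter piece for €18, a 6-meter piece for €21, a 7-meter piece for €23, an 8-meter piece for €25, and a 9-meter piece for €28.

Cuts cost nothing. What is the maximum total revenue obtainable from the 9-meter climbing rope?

31

Let R[k] be the best obtainable value from length k. For each k, try every first piece i and keep the best of price[i] + R[k−i].
R[1] = 2
R[2] = 5
R[3] = 9
R[4] = 13
R[5] = 18
R[6] = 21
R[7] = 23  (first piece 1, then R[6]=21)
R[8] = 27  (first piece 3, then R[5]=18)
R[9] = 31  (first piece 4, then R[5]=18)
One optimal cutting: 5 + 4 → €18 + €13 = €31.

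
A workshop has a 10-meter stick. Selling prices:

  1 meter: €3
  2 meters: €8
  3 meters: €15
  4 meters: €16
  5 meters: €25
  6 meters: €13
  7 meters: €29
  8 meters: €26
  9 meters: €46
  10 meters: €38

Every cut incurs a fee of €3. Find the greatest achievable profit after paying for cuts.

47

Build r[k] bottom-up: r[k] = max over allowed piece i of (p[i] + r[k−i]) − 3 per cut.
r[1] = 3
r[2] = max(3+3-3, 8+0) = 8
r[3] = max(3+8-3, 8+3-3, 15+0) = 15
r[4] = max(3+15-3, 8+8-3, 15+3-3, 16+0) = 16
r[5] = max(3+16-3, 8+15-3, 15+8-3, 16+3-3, 25+0) = 25
r[6] = max(3+25-3, 8+16-3, 15+15-3, 16+8-3, 25+3-3, 13+0) = 27
r[7] = max(3+27-3, 8+25-3, 15+16-3, …, 13+3-3, 29+0) = 30
r[8] = max(3+30-3, 8+27-3, 15+25-3, …, 29+3-3, 26+0) = 37
r[9] = max(3+37-3, 8+30-3, 15+27-3, …, 26+3-3, 46+0) = 46
r[10] = max(3+46-3, 8+37-3, 15+30-3, …, 46+3-3, 38+0) = 47
One optimal plan: pieces 5 + 5 (1 cut) → €50 − €3 = €47.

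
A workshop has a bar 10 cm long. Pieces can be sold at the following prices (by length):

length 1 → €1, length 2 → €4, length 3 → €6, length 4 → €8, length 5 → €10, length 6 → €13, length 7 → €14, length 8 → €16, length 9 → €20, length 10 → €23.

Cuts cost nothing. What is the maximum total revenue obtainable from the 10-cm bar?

23

Build v[k] bottom-up: v[k] = max over allowed piece i of (p[i] + v[k−i]).
v[1] = 1
v[2] = max(1+1, 4+0) = 4
v[3] = max(1+4, 4+1, 6+0) = 6
v[4] = max(1+6, 4+4, 6+1, 8+0) = 8
v[5] = max(1+8, 4+6, 6+4, 8+1, 10+0) = 10
v[6] = max(1+10, 4+8, 6+6, 8+4, 10+1, 13+0) = 13
v[7] = max(1+13, 4+10, 6+8, …, 13+1, 14+0) = 14
v[8] = max(1+14, 4+13, 6+10, …, 14+1, 16+0) = 17
v[9] = max(1+17, 4+14, 6+13, …, 16+1, 20+0) = 20
v[10] = max(1+20, 4+17, 6+14, …, 20+1, 23+0) = 23
Best is to sell the whole 10-cm piece uncut for €23.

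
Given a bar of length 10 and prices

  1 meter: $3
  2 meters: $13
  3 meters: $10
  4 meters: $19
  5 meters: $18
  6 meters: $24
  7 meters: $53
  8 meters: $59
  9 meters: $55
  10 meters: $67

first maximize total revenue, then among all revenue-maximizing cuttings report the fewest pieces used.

2

Consider every possible first cut. r[k] is the best of p[i]+r[k−i] over all sellable i≤k.
r[1] = 3
r[2] = 13
r[3] = 16  (first piece 1, then r[2]=13)
r[4] = 26  (first piece 2, then r[2]=13)
r[5] = 29  (first piece 1, then r[4]=26)
r[6] = 39  (first piece 2, then r[4]=26)
r[7] = 53
r[8] = 59
r[9] = 66  (first piece 2, then r[7]=53)
r[10] = 72  (first piece 2, then r[8]=59)
Maximum revenue is $72.
Now minimize piece count subject to staying optimal: for each k, pieces[k] = 1 + min over i with p[i]+r[k−i]=r[k] of pieces[k−i].
pieces[7] = 1
pieces[8] = 1
pieces[9] = 2
pieces[10] = 2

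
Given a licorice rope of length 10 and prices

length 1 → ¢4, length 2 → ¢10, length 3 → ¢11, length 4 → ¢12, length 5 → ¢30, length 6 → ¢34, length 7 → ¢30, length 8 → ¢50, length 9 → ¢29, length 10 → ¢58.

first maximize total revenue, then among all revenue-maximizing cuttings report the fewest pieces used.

Consider every possible first cut. r[k] is the best of p[i]+r[k−i] over all sellable i≤k.
r[1] = 4
r[2] = 10
r[3] = 14  (first piece 1, then r[2]=10)
r[4] = 20  (first piece 2, then r[2]=10)
r[5] = 30
r[6] = 34  (first piece 1, then r[5]=30)
r[7] = 40  (first piece 2, then r[5]=30)
r[8] = 50
r[9] = 54  (first piece 1, then r[8]=50)
r[10] = 60  (first piece 2, then r[8]=50)
Maximum revenue is ¢60.
Now minimize piece count subject to staying optimal: for each k, pieces[k] = 1 + min over i with p[i]+r[k−i]=r[k] of pieces[k−i].
pieces[7] = 2
pieces[8] = 1
pieces[9] = 2
pieces[10] = 2

2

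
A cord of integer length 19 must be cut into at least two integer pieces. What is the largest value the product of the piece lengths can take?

Let m[k] be the best product for length k (with at least one cut). For each first piece i, the rest contributes max(k−i, m[k−i]).
m[2] = 1*max(1,0) = 1*1 = 1
m[3] = 1*max(2,1) = 1*2 = 2
m[4] = 2*max(2,1) = 2*2 = 4
m[5] = 2*max(3,2) = 2*3 = 6
m[6] = 3*max(3,2) = 3*3 = 9
m[7] = 2*max(5,6) = 2*6 = 12
m[8] = 2*max(6,9) = 2*9 = 18
m[9] = 3*max(6,9) = 3*9 = 27
m[10] = 2*max(8,18) = 2*18 = 36
m[11] = 2*max(9,27) = 2*27 = 54
m[12] = 3*max(9,27) = 3*27 = 81
m[13] = 2*max(11,54) = 2*54 = 108
m[14] = 2*max(12,81) = 2*81 = 162
m[15] = 3*max(12,81) = 3*81 = 243
m[16] = 2*max(14,162) = 2*162 = 324
m[17] = 2*max(15,243) = 2*243 = 486
m[18] = 3*max(15,243) = 3*243 = 729
m[19] = 2*max(17,486) = 2*486 = 972
One optimal split: 3 + 3 + 3 + 3 + 3 + 2 + 2; product 3*3*3*3*3*2*2 = 972.

972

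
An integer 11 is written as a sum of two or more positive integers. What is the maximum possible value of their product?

Fill f[k] for k=2..11: at each k try every first piece i and multiply by the better of (k−i) uncut or f[k−i].
f[2] = 1×max(1,0) = 1×1 = 1
f[3] = 1×max(2,1) = 1×2 = 2
f[4] = 2×max(2,1) = 2×2 = 4
f[5] = 2×max(3,2) = 2×3 = 6
f[6] = 3×max(3,2) = 3×3 = 9
f[7] = 2×max(5,6) = 2×6 = 12
f[8] = 2×max(6,9) = 2×9 = 18
f[9] = 3×max(6,9) = 3×9 = 27
f[10] = 2×max(8,18) = 2×18 = 36
f[11] = 2×max(9,27) = 2×27 = 54
One optimal split: 3 + 3 + 3 + 2; product 3×3×3×2 = 54.

54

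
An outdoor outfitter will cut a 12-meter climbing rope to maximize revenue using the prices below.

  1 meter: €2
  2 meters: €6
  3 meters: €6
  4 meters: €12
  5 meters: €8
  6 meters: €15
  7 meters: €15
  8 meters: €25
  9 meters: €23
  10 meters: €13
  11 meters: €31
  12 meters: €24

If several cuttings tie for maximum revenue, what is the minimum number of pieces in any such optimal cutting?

2

Let r[k] be the best obtainable value from length k. For each k, try every first piece i and keep the best of price[i] + r[k−i].
r[1] = 2
r[2] = 6
r[3] = 8  (first piece 1, then r[2]=6)
r[4] = 12  (first piece 2, then r[2]=6)
r[5] = 14  (first piece 1, then r[4]=12)
r[6] = 18  (first piece 2, then r[4]=12)
r[7] = 20  (first piece 1, then r[6]=18)
r[8] = 25
r[9] = 27  (first piece 1, then r[8]=25)
r[10] = 31  (first piece 2, then r[8]=25)
r[11] = 33  (first piece 1, then r[10]=31)
r[12] = 37  (first piece 2, then r[10]=31)
Maximum revenue is €37.
Now minimize piece count subject to staying optimal: for each k, pieces[k] = 1 + min over i with p[i]+r[k−i]=r[k] of pieces[k−i].
pieces[9] = 2
pieces[10] = 2
pieces[11] = 3
pieces[12] = 2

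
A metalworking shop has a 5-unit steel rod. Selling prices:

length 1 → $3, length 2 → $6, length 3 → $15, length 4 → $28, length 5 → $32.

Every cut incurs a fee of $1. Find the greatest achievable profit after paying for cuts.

32

Build v[k] bottom-up: v[k] = max over allowed piece i of (p[i] + v[k−i]) − 1 per cut.
v[1] = 3
v[2] = max(3+3-1, 6+0) = 6
v[3] = max(3+6-1, 6+3-1, 15+0) = 15
v[4] = max(3+15-1, 6+6-1, 15+3-1, 28+0) = 28
v[5] = max(3+28-1, 6+15-1, 15+6-1, 28+3-1, 32+0) = 32
Best is to make no cuts and sell whole for $32.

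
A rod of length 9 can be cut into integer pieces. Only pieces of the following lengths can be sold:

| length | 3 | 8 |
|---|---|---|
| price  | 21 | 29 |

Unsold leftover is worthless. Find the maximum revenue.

63

Consider every possible first cut. best[k] is the best of p[i]+best[k−i] over all sellable i≤k.
best[1] = 0
best[2] = 0
best[3] = 21
best[4] = 21
best[5] = 21
best[6] = 42  (first piece 3, then best[3]=21)
best[7] = 42
best[8] = max(21+21, 29+0) = 42
best[9] = max(21+42, 29+0) = 63
One optimal cutting: 3 + 3 + 3 → $63.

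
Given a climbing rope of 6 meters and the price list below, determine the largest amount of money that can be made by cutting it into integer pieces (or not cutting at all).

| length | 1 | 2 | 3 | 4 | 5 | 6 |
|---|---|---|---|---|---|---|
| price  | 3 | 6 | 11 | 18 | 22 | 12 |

Consider every possible first cut. r[k] is the best of p[i]+r[k−i] over all sellable i≤k.
r[1] = 3
r[2] = max(3+3, 6+0) = 6
r[3] = max(3+6, 6+3, 11+0) = 11
r[4] = max(3+11, 6+6, 11+3, 18+0) = 18
r[5] = max(3+18, 6+11, 11+6, 18+3, 22+0) = 22
r[6] = max(3+22, 6+18, 11+11, 18+6, 22+3, 12+0) = 25
One optimal cutting: 5 + 1 → €22 + €3 = €25.

25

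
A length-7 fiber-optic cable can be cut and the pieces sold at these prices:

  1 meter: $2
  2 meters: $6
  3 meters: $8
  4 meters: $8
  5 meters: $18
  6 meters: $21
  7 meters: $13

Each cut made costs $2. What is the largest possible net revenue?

Consider every possible first cut. v[k] is the best of p[i]+v[k−i] over all sellable i≤k, charging 2 whenever i<k.
v[1] = 2
v[2] = 6
v[3] = 8
v[4] = 10  (first piece 2, then v[2]=6)
v[5] = 18
v[6] = 21
v[7] = 22  (first piece 2, then v[5]=18)
One optimal plan: pieces 5 + 2 (1 cut) → $24 − $2 = $22.

22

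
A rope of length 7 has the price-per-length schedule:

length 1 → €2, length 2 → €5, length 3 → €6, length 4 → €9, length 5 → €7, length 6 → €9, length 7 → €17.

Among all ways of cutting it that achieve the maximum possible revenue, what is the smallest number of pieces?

1

Let r[k] be the best obtainable value from length k. For each k, try every first piece i and keep the best of price[i] + r[k−i].
r[1] = 2
r[2] = max(2+2, 5+0) = 5
r[3] = max(2+5, 5+2, 6+0) = 7
r[4] = max(2+7, 5+5, 6+2, 9+0) = 10
r[5] = max(2+10, 5+7, 6+5, 9+2, 7+0) = 12
r[6] = max(2+12, 5+10, 6+7, 9+5, 7+2, 9+0) = 15
r[7] = max(2+15, 5+12, 6+10, …, 9+2, 17+0) = 17
Maximum revenue is €17.
Now minimize piece count subject to staying optimal: for each k, pieces[k] = 1 + min over i with p[i]+r[k−i]=r[k] of pieces[k−i].
pieces[4] = 2
pieces[5] = 3
pieces[6] = 3
pieces[7] = 1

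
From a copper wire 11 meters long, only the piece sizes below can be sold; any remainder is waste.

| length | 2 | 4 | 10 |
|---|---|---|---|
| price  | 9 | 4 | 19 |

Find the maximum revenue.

Consider every possible first cut. f[k] is the best of p[i]+f[k−i] over all sellable i≤k.
f[1] = 0
f[2] = 9
f[3] = 9
f[4] = max(9+9, 4+0) = 18
f[5] = max(9+9, 4+0) = 18
f[6] = max(9+18, 4+9) = 27
f[7] = max(9+18, 4+9) = 27
f[8] = max(9+27, 4+18) = 36
f[9] = max(9+27, 4+18) = 36
f[10] = max(9+36, 4+27, 19+0) = 45
f[11] = max(9+36, 4+27, 19+0) = 45
One optimal cutting: pieces 2 + 2 + 2 + 2 + 2 with 1 meter of scrap → €45.

45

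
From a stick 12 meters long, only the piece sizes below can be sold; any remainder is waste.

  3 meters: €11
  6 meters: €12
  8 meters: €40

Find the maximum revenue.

Consider every possible first cut. f[k] is the best of p[i]+f[k−i] over all sellable i≤k.
f[1] = 0
f[2] = 0
f[3] = 11
f[4] = 11
f[5] = 11
f[6] = 22  (first piece 3, then f[3]=11)
f[7] = 22
f[8] = 40
f[9] = 40
f[10] = 40
f[11] = 51  (first piece 3, then f[8]=40)
f[12] = 51
One optimal cutting: pieces 8 + 3 with 1 meter of scrap → €51.

51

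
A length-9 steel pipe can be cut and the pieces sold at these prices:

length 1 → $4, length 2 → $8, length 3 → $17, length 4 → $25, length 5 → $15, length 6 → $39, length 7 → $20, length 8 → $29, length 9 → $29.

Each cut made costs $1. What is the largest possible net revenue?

Consider every possible first cut. r[k] is the best of p[i]+r[k−i] over all sellable i≤k, charging 1 whenever i<k.
r[1] = 4
r[2] = max(4+4-1, 8+0) = 8
r[3] = max(4+8-1, 8+4-1, 17+0) = 17
r[4] = max(4+17-1, 8+8-1, 17+4-1, 25+0) = 25
r[5] = max(4+25-1, 8+17-1, 17+8-1, 25+4-1, 15+0) = 28
r[6] = max(4+28-1, 8+25-1, 17+17-1, 25+8-1, 15+4-1, 39+0) = 39
r[7] = max(4+39-1, 8+28-1, 17+25-1, …, 39+4-1, 20+0) = 42
r[8] = max(4+42-1, 8+39-1, 17+28-1, …, 20+4-1, 29+0) = 49
r[9] = max(4+49-1, 8+42-1, 17+39-1, …, 29+4-1, 29+0) = 55
One optimal plan: pieces 6 + 3 (1 cut) → $56 − $1 = $55.

55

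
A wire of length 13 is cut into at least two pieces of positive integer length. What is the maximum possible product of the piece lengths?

Let prod[k] be the best product for length k (with at least one cut). For each first piece i, the rest contributes max(k−i, prod[k−i]).
prod[2] = 1*max(1,0) = 1*1 = 1
prod[3] = 1*max(2,1) = 1*2 = 2
prod[4] = 2*max(2,1) = 2*2 = 4
prod[5] = 2*max(3,2) = 2*3 = 6
prod[6] = 3*max(3,2) = 3*3 = 9
prod[7] = 2*max(5,6) = 2*6 = 12
prod[8] = 2*max(6,9) = 2*9 = 18
prod[9] = 3*max(6,9) = 3*9 = 27
prod[10] = 2*max(8,18) = 2*18 = 36
prod[11] = 2*max(9,27) = 2*27 = 54
prod[12] = 3*max(9,27) = 3*27 = 81
prod[13] = 2*max(11,54) = 2*54 = 108
One optimal split: 3 + 3 + 3 + 2 + 2; product 3*3*3*2*2 = 108.

108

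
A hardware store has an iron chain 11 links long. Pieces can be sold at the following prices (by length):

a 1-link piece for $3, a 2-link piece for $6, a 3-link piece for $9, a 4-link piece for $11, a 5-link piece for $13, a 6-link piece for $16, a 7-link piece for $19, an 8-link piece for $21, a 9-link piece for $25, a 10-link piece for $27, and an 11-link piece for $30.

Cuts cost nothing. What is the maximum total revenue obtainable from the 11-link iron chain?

Consider every possible first cut. r[k] is the best of p[i]+r[k−i] over all sellable i≤k.
r[1] = 3
r[2] = max(3+3, 6+0) = 6
r[3] = max(3+6, 6+3, 9+0) = 9
r[4] = max(3+9, 6+6, 9+3, 11+0) = 12
r[5] = max(3+12, 6+9, 9+6, 11+3, 13+0) = 15
r[6] = max(3+15, 6+12, 9+9, 11+6, 13+3, 16+0) = 18
r[7] = max(3+18, 6+15, 9+12, …, 16+3, 19+0) = 21
r[8] = max(3+21, 6+18, 9+15, …, 19+3, 21+0) = 24
r[9] = max(3+24, 6+21, 9+18, …, 21+3, 25+0) = 27
r[10] = max(3+27, 6+24, 9+21, …, 25+3, 27+0) = 30
r[11] = max(3+30, 6+27, 9+24, …, 27+3, 30+0) = 33
One optimal cutting: 1 + 1 + 1 + 1 + 1 + 1 + 1 + 1 + 1 + 1 + 1 → $3 + $3 + $3 + $3 + $3 + $3 + $3 + $3 + $3 + $3 + $3 = $33.

33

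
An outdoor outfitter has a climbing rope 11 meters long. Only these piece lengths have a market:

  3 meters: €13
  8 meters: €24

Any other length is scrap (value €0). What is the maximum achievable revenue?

39

Build best[k] bottom-up: best[k] = max over allowed piece i of (p[i] + best[k−i]).
best[1] = 0
best[2] = 0
best[3] = 13
best[4] = 13
best[5] = 13
best[6] = 26  (first piece 3, then best[3]=13)
best[7] = 26
best[8] = 26
best[9] = 39  (first piece 3, then best[6]=26)
best[10] = 39
best[11] = 39
One optimal cutting: pieces 3 + 3 + 3 with 2 meters of scrap → €39.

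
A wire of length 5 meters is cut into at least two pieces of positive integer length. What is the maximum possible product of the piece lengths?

Define f[k] = max over 1≤i<k of i · max(k−i, f[k−i]); the inner max lets the remainder stay uncut if that's better.
f[2] = 1*max(1,0) = 1*1 = 1
f[3] = 1*max(2,1) = 1*2 = 2
f[4] = 2*max(2,1) = 2*2 = 4
f[5] = 2*max(3,2) = 2*3 = 6
One optimal split: 3 + 2; product 3*2 = 6.

6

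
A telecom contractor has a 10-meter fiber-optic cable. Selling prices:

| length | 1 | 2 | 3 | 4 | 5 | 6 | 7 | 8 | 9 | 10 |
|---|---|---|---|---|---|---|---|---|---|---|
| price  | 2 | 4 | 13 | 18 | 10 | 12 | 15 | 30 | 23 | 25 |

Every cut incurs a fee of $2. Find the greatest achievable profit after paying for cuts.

40

Consider every possible first cut. r[k] is the best of p[i]+r[k−i] over all sellable i≤k, charging 2 whenever i<k.
r[1] = 2
r[2] = max(2+2-2, 4+0) = 4
r[3] = max(2+4-2, 4+2-2, 13+0) = 13
r[4] = max(2+13-2, 4+4-2, 13+2-2, 18+0) = 18
r[5] = max(2+18-2, 4+13-2, 13+4-2, 18+2-2, 10+0) = 18
r[6] = max(2+18-2, 4+18-2, 13+13-2, 18+4-2, 10+2-2, 12+0) = 24
r[7] = max(2+24-2, 4+18-2, 13+18-2, …, 12+2-2, 15+0) = 29
r[8] = max(2+29-2, 4+24-2, 13+18-2, …, 15+2-2, 30+0) = 34
r[9] = max(2+34-2, 4+29-2, 13+24-2, …, 30+2-2, 23+0) = 35
r[10] = max(2+35-2, 4+34-2, 13+29-2, …, 23+2-2, 25+0) = 40
One optimal plan: pieces 4 + 3 + 3 (2 cuts) → $44 − $4 = $40.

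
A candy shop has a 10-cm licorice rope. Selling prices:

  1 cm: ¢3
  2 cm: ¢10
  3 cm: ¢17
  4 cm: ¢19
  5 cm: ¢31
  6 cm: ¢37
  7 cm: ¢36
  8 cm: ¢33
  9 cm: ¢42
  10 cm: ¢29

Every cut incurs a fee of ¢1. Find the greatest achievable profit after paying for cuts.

Build net[k] bottom-up: net[k] = max over allowed piece i of (p[i] + net[k−i]) − 1 per cut.
net[1] = 3
net[2] = max(3+3-1, 10+0) = 10
net[3] = max(3+10-1, 10+3-1, 17+0) = 17
net[4] = max(3+17-1, 10+10-1, 17+3-1, 19+0) = 19
net[5] = max(3+19-1, 10+17-1, 17+10-1, 19+3-1, 31+0) = 31
net[6] = max(3+31-1, 10+19-1, 17+17-1, 19+10-1, 31+3-1, 37+0) = 37
net[7] = max(3+37-1, 10+31-1, 17+19-1, …, 37+3-1, 36+0) = 40
net[8] = max(3+40-1, 10+37-1, 17+31-1, …, 36+3-1, 33+0) = 47
net[9] = max(3+47-1, 10+40-1, 17+37-1, …, 33+3-1, 42+0) = 53
net[10] = max(3+53-1, 10+47-1, 17+40-1, …, 42+3-1, 29+0) = 61
One optimal plan: pieces 5 + 5 (1 cut) → ¢62 − ¢1 = ¢61.

61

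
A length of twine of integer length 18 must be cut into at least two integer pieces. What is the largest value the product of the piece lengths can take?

Let g[k] be the best product for length k (with at least one cut). For each first piece i, the rest contributes max(k−i, g[k−i]).
g[2] = 1*max(1,0) = 1*1 = 1
g[3] = 1*max(2,1) = 1*2 = 2
g[4] = 2*max(2,1) = 2*2 = 4
g[5] = 2*max(3,2) = 2*3 = 6
g[6] = 3*max(3,2) = 3*3 = 9
g[7] = 2*max(5,6) = 2*6 = 12
g[8] = 2*max(6,9) = 2*9 = 18
g[9] = 3*max(6,9) = 3*9 = 27
g[10] = 2*max(8,18) = 2*18 = 36
g[11] = 2*max(9,27) = 2*27 = 54
g[12] = 3*max(9,27) = 3*27 = 81
g[13] = 2*max(11,54) = 2*54 = 108
g[14] = 2*max(12,81) = 2*81 = 162
g[15] = 3*max(12,81) = 3*81 = 243
g[16] = 2*max(14,162) = 2*162 = 324
g[17] = 2*max(15,243) = 2*243 = 486
g[18] = 3*max(15,243) = 3*243 = 729
One optimal split: 3 + 3 + 3 + 3 + 3 + 3; product 3*3*3*3*3*3 = 729.

729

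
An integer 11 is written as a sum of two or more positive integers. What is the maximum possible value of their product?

54

Define g[k] = max over 1≤i<k of i · max(k−i, g[k−i]); the inner max lets the remainder stay uncut if that's better.
Small cases: g[2]=1, g[3]=2, g[4]=4.
g[5] = 2·max(3,2) = 2·3 = 6
g[6] = 3·max(3,2) = 3·3 = 9
g[7] = 2·max(5,6) = 2·6 = 12
g[8] = 2·max(6,9) = 2·9 = 18
g[9] = 3·max(6,9) = 3·9 = 27
g[10] = 2·max(8,18) = 2·18 = 36
g[11] = 2·max(9,27) = 2·27 = 54
One optimal split: 3 + 3 + 3 + 2; product 3·3·3·2 = 54.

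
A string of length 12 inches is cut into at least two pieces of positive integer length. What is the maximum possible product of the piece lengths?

81

Fill m[k] for k=2..12: at each k try every first piece i and multiply by the better of (k−i) uncut or m[k−i].
Small cases: m[2]=1, m[3]=2, m[4]=4.
m[5] = 2×max(3,2) = 2×3 = 6
m[6] = 3×max(3,2) = 3×3 = 9
m[7] = 2×max(5,6) = 2×6 = 12
m[8] = 2×max(6,9) = 2×9 = 18
m[9] = 3×max(6,9) = 3×9 = 27
m[10] = 2×max(8,18) = 2×18 = 36
m[11] = 2×max(9,27) = 2×27 = 54
m[12] = 3×max(9,27) = 3×27 = 81
One optimal split: 3 + 3 + 3 + 3; product 3×3×3×3 = 81.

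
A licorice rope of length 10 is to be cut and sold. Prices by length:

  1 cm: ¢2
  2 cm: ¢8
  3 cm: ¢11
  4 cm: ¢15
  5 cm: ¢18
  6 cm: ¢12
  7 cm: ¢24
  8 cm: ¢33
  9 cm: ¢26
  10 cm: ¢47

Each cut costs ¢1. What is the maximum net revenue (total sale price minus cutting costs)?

Consider every possible first cut. net[k] is the best of p[i]+net[k−i] over all sellable i≤k, charging 1 whenever i<k.
net[1] = 2
net[2] = 8
net[3] = 11
net[4] = 15  (first piece 2, then net[2]=8)
net[5] = 18  (first piece 2, then net[3]=11)
net[6] = 22  (first piece 2, then net[4]=15)
net[7] = 25  (first piece 2, then net[5]=18)
net[8] = 33
net[9] = 34  (first piece 1, then net[8]=33)
net[10] = 47
Best is to make no cuts and sell whole for ¢47.

47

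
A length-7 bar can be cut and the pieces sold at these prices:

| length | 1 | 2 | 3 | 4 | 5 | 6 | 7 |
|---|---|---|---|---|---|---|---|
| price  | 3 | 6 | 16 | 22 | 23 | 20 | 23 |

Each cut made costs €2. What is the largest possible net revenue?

36

Consider every possible first cut. net[k] is the best of p[i]+net[k−i] over all sellable i≤k, charging 2 whenever i<k.
net[1] = 3
net[2] = max(3+3-2, 6+0) = 6
net[3] = max(3+6-2, 6+3-2, 16+0) = 16
net[4] = max(3+16-2, 6+6-2, 16+3-2, 22+0) = 22
net[5] = max(3+22-2, 6+16-2, 16+6-2, 22+3-2, 23+0) = 23
net[6] = max(3+23-2, 6+22-2, 16+16-2, 22+6-2, 23+3-2, 20+0) = 30
net[7] = max(3+30-2, 6+23-2, 16+22-2, …, 20+3-2, 23+0) = 36
One optimal plan: pieces 4 + 3 (1 cut) → €38 − €2 = €36.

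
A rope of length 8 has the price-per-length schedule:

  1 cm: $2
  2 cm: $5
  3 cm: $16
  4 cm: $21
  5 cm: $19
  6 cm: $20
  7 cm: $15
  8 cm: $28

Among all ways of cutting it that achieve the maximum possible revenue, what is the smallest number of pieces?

2

Consider every possible first cut. r[k] is the best of p[i]+r[k−i] over all sellable i≤k.
r[1] = 2
r[2] = 5
r[3] = 16
r[4] = 21
r[5] = 23  (first piece 1, then r[4]=21)
r[6] = 32  (first piece 3, then r[3]=16)
r[7] = 37  (first piece 3, then r[4]=21)
r[8] = 42  (first piece 4, then r[4]=21)
Maximum revenue is $42.
Now minimize piece count subject to staying optimal: for each k, pieces[k] = 1 + min over i with p[i]+r[k−i]=r[k] of pieces[k−i].
pieces[5] = 2
pieces[6] = 2
pieces[7] = 2
pieces[8] = 2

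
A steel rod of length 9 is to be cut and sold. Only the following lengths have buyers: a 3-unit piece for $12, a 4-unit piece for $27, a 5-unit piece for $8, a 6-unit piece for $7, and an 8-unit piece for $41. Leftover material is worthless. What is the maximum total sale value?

54

Build f[k] bottom-up: f[k] = max over allowed piece i of (p[i] + f[k−i]).
f[1] = 0
f[2] = 0
f[3] = 12
f[4] = max(12+0, 27+0) = 27
f[5] = max(12+0, 27+0, 8+0) = 27
f[6] = max(12+12, 27+0, 8+0, 7+0) = 27
f[7] = max(12+27, 27+12, 8+0, 7+0) = 39
f[8] = max(12+27, 27+27, 8+12, 7+0, 41+0) = 54
f[9] = max(12+27, 27+27, 8+27, 7+12, 41+0) = 54
One optimal cutting: pieces 4 + 4 with 1 unit of scrap → $54.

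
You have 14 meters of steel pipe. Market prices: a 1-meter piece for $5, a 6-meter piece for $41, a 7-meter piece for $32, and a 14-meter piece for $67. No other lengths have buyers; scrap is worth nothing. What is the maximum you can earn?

Build r[k] bottom-up: r[k] = max over allowed piece i of (p[i] + r[k−i]).
r[1] = 5
r[2] = 10  (first piece 1, then r[1]=5)
r[3] = 15  (first piece 1, then r[2]=10)
r[4] = 20  (first piece 1, then r[3]=15)
r[5] = 25  (first piece 1, then r[4]=20)
r[6] = max(5+25, 41+0) = 41
r[7] = max(5+41, 41+5, 32+0) = 46
r[8] = max(5+46, 41+10, 32+5) = 51
r[9] = max(5+51, 41+15, 32+10) = 56
r[10] = max(5+56, 41+20, 32+15) = 61
r[11] = max(5+61, 41+25, 32+20) = 66
r[12] = max(5+66, 41+41, 32+25) = 82
r[13] = max(5+82, 41+46, 32+41) = 87
r[14] = max(5+87, 41+51, 32+46, 67+0) = 92
One optimal cutting: 6 + 6 + 1 + 1 → $92.

92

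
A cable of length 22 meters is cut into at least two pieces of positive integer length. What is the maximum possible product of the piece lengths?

Let f[k] be the best product for length k (with at least one cut). For each first piece i, the rest contributes max(k−i, f[k−i]).
Small cases: f[2]=1, f[3]=2, f[4]=4, f[5]=6, f[6]=9, f[7]=12, f[8]=18, f[9]=27, f[10]=36, f[11]=54, f[12]=81, f[13]=108, f[14]=162.
f[15] = 3·max(12,81) = 3·81 = 243
f[16] = 2·max(14,162) = 2·162 = 324
f[17] = 2·max(15,243) = 2·243 = 486
f[18] = 3·max(15,243) = 3·243 = 729
f[19] = 2·max(17,486) = 2·486 = 972
f[20] = 2·max(18,729) = 2·729 = 1458
f[21] = 3·max(18,729) = 3·729 = 2187
f[22] = 2·max(20,1458) = 2·1458 = 2916
One optimal split: 3 + 3 + 3 + 3 + 3 + 3 + 2 + 2; product 3·3·3·3·3·3·2·2 = 2916.

2916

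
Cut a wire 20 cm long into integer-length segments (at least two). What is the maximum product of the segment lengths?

1458

Fill f[k] for k=2..20: at each k try every first piece i and multiply by the better of (k−i) uncut or f[k−i].
f[2] = 1×max(1,0) = 1×1 = 1
f[3] = 1×max(2,1) = 1×2 = 2
f[4] = 2×max(2,1) = 2×2 = 4
f[5] = 2×max(3,2) = 2×3 = 6
f[6] = 3×max(3,2) = 3×3 = 9
f[7] = 2×max(5,6) = 2×6 = 12
f[8] = 2×max(6,9) = 2×9 = 18
f[9] = 3×max(6,9) = 3×9 = 27
f[10] = 2×max(8,18) = 2×18 = 36
f[11] = 2×max(9,27) = 2×27 = 54
f[12] = 3×max(9,27) = 3×27 = 81
f[13] = 2×max(11,54) = 2×54 = 108
f[14] = 2×max(12,81) = 2×81 = 162
f[15] = 3×max(12,81) = 3×81 = 243
f[16] = 2×max(14,162) = 2×162 = 324
f[17] = 2×max(15,243) = 2×243 = 486
f[18] = 3×max(15,243) = 3×243 = 729
f[19] = 2×max(17,486) = 2×486 = 972
f[20] = 2×max(18,729) = 2×729 = 1458
One optimal split: 3 + 3 + 3 + 3 + 3 + 3 + 2; product 3×3×3×3×3×3×2 = 1458.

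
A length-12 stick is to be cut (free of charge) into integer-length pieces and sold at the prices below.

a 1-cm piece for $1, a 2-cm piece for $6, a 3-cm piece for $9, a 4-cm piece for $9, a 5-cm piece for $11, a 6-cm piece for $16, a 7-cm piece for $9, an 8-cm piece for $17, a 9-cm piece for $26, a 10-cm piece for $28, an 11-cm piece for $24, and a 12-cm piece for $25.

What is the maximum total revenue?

Consider every possible first cut. R[k] is the best of p[i]+R[k−i] over all sellable i≤k.
R[1] = 1
R[2] = 6
R[3] = 9
R[4] = 12  (first piece 2, then R[2]=6)
R[5] = 15  (first piece 2, then R[3]=9)
R[6] = 18  (first piece 2, then R[4]=12)
R[7] = 21  (first piece 2, then R[5]=15)
R[8] = 24  (first piece 2, then R[6]=18)
R[9] = 27  (first piece 2, then R[7]=21)
R[10] = 30  (first piece 2, then R[8]=24)
R[11] = 33  (first piece 2, then R[9]=27)
R[12] = 36  (first piece 2, then R[10]=30)
One optimal cutting: 2 + 2 + 2 + 2 + 2 + 2 → $6 + $6 + $6 + $6 + $6 + $6 = $36.

36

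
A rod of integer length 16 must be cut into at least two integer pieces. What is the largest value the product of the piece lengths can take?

324

Fill f[k] for k=2..16: at each k try every first piece i and multiply by the better of (k−i) uncut or f[k−i].
Small cases: f[2]=1, f[3]=2, f[4]=4, f[5]=6, f[6]=9, f[7]=12, f[8]=18, f[9]=27, f[10]=36.
f[11] = max(1×36, 2×27, 3×18, …, 9×2, 10×1) = 54
f[12] = max(1×54, 2×36, 3×27, …, 10×2, 11×1) = 81
f[13] = max(1×81, 2×54, 3×36, …, 11×2, 12×1) = 108
f[14] = max(1×108, 2×81, 3×54, …, 12×2, 13×1) = 162
f[15] = max(1×162, 2×108, 3×81, …, 13×2, 14×1) = 243
f[16] = max(1×243, 2×162, 3×108, …, 14×2, 15×1) = 324
One optimal split: 3 + 3 + 3 + 3 + 2 + 2; product 3×3×3×3×2×2 = 324.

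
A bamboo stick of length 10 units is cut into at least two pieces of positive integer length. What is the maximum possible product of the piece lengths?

36

Define f[k] = max over 1≤i<k of i · max(k−i, f[k−i]); the inner max lets the remainder stay uncut if that's better.
f[2] = 1×max(1,0) = 1×1 = 1
f[3] = max(1×2, 2×1) = 2
f[4] = max(1×3, 2×2, 3×1) = 4
f[5] = max(1×4, 2×3, 3×2, 4×1) = 6
f[6] = max(1×6, 2×4, 3×3, 4×2, 5×1) = 9
f[7] = max(1×9, 2×6, 3×4, 4×3, 5×2, 6×1) = 12
f[8] = max(1×12, 2×9, 3×6, …, 6×2, 7×1) = 18
f[9] = max(1×18, 2×12, 3×9, …, 7×2, 8×1) = 27
f[10] = max(1×27, 2×18, 3×12, …, 8×2, 9×1) = 36
One optimal split: 3 + 3 + 2 + 2; product 3×3×2×2 = 36.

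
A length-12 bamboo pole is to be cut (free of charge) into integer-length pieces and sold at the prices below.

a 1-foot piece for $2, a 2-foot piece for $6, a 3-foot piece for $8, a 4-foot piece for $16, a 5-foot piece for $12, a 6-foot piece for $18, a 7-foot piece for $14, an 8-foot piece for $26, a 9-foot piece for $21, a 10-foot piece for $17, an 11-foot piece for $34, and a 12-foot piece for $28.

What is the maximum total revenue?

Build r[k] bottom-up: r[k] = max over allowed piece i of (p[i] + r[k−i]).
r[1] = 2
r[2] = 6
r[3] = 8  (first piece 1, then r[2]=6)
r[4] = 16
r[5] = 18  (first piece 1, then r[4]=16)
r[6] = 22  (first piece 2, then r[4]=16)
r[7] = 24  (first piece 1, then r[6]=22)
r[8] = 32  (first piece 4, then r[4]=16)
r[9] = 34  (first piece 1, then r[8]=32)
r[10] = 38  (first piece 2, then r[8]=32)
r[11] = 40  (first piece 1, then r[10]=38)
r[12] = 48  (first piece 4, then r[8]=32)
One optimal cutting: 4 + 4 + 4 → $16 + $16 + $16 = $48.

48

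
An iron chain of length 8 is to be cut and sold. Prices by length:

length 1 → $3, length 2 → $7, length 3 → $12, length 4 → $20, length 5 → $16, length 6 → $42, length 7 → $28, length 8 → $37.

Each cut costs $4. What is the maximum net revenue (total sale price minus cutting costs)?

45

Build v[k] bottom-up: v[k] = max over allowed piece i of (p[i] + v[k−i]) − 4 per cut.
v[1] = 3
v[2] = max(3+3-4, 7+0) = 7
v[3] = max(3+7-4, 7+3-4, 12+0) = 12
v[4] = max(3+12-4, 7+7-4, 12+3-4, 20+0) = 20
v[5] = max(3+20-4, 7+12-4, 12+7-4, 20+3-4, 16+0) = 19
v[6] = max(3+19-4, 7+20-4, 12+12-4, 20+7-4, 16+3-4, 42+0) = 42
v[7] = max(3+42-4, 7+19-4, 12+20-4, …, 42+3-4, 28+0) = 41
v[8] = max(3+41-4, 7+42-4, 12+19-4, …, 28+3-4, 37+0) = 45
One optimal plan: pieces 6 + 2 (1 cut) → $49 − $4 = $45.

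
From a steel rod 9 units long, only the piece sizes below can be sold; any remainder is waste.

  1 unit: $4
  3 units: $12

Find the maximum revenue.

36

Consider every possible first cut. r[k] is the best of p[i]+r[k−i] over all sellable i≤k.
r[1] = 4
r[2] = 8  (first piece 1, then r[1]=4)
r[3] = max(4+8, 12+0) = 12
r[4] = max(4+12, 12+4) = 16
r[5] = max(4+16, 12+8) = 20
r[6] = max(4+20, 12+12) = 24
r[7] = max(4+24, 12+16) = 28
r[8] = max(4+28, 12+20) = 32
r[9] = max(4+32, 12+24) = 36
One optimal cutting: 1 + 1 + 1 + 1 + 1 + 1 + 1 + 1 + 1 → $36.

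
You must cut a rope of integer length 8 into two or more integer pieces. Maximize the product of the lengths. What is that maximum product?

18

Let f[k] be the best product for length k (with at least one cut). For each first piece i, the rest contributes max(k−i, f[k−i]).
f[2] = 1*max(1,0) = 1*1 = 1
f[3] = 1*max(2,1) = 1*2 = 2
f[4] = 2*max(2,1) = 2*2 = 4
f[5] = 2*max(3,2) = 2*3 = 6
f[6] = 3*max(3,2) = 3*3 = 9
f[7] = 2*max(5,6) = 2*6 = 12
f[8] = 2*max(6,9) = 2*9 = 18
One optimal split: 3 + 3 + 2; product 3*3*2 = 18.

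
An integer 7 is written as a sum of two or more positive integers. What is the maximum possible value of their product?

Fill P[k] for k=2..7: at each k try every first piece i and multiply by the better of (k−i) uncut or P[k−i].
P[2] = 1*max(1,0) = 1*1 = 1
P[3] = max(1*2, 2*1) = 2
P[4] = max(1*3, 2*2, 3*1) = 4
P[5] = max(1*4, 2*3, 3*2, 4*1) = 6
P[6] = max(1*6, 2*4, 3*3, 4*2, 5*1) = 9
P[7] = max(1*9, 2*6, 3*4, 4*3, 5*2, 6*1) = 12
One optimal split: 3 + 2 + 2; product 3*2*2 = 12.

12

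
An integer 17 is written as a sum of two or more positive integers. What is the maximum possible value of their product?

486

Define m[k] = max over 1≤i<k of i · max(k−i, m[k−i]); the inner max lets the remainder stay uncut if that's better.
Small cases: m[2]=1, m[3]=2, m[4]=4, m[5]=6, m[6]=9, m[7]=12, m[8]=18, m[9]=27, m[10]=36, m[11]=54, m[12]=81.
m[13] = 2*max(11,54) = 2*54 = 108
m[14] = 2*max(12,81) = 2*81 = 162
m[15] = 3*max(12,81) = 3*81 = 243
m[16] = 2*max(14,162) = 2*162 = 324
m[17] = 2*max(15,243) = 2*243 = 486
One optimal split: 3 + 3 + 3 + 3 + 3 + 2; product 3*3*3*3*3*2 = 486.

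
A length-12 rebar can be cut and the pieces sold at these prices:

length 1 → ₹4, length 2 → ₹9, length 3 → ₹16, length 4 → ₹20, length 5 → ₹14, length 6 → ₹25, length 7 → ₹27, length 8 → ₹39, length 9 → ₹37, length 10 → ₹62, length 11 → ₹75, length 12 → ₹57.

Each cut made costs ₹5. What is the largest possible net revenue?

Consider every possible first cut. net[k] is the best of p[i]+net[k−i] over all sellable i≤k, charging 5 whenever i<k.
net[1] = 4
net[2] = 9
net[3] = 16
net[4] = 20
net[5] = 20  (first piece 2, then net[3]=16)
net[6] = 27  (first piece 3, then net[3]=16)
net[7] = 31  (first piece 3, then net[4]=20)
net[8] = 39
net[9] = 38  (first piece 1, then net[8]=39)
net[10] = 62
net[11] = 75
net[12] = 74  (first piece 1, then net[11]=75)
One optimal plan: pieces 11 + 1 (1 cut) → ₹79 − ₹5 = ₹74.

74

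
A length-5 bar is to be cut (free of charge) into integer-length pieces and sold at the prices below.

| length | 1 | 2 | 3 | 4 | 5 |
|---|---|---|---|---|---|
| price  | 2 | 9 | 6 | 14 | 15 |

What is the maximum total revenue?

Consider every possible first cut. r[k] is the best of p[i]+r[k−i] over all sellable i≤k.
r[1] = 2
r[2] = 9
r[3] = 11  (first piece 1, then r[2]=9)
r[4] = 18  (first piece 2, then r[2]=9)
r[5] = 20  (first piece 1, then r[4]=18)
One optimal cutting: 2 + 2 + 1 → 9 + 9 + 2 = 20.

20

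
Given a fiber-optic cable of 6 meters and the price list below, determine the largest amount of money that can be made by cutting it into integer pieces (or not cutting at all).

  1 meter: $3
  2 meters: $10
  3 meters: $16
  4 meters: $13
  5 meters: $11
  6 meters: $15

Let r[k] be the best obtainable value from length k. For each k, try every first piece i and keep the best of price[i] + r[k−i].
r[1] = 3
r[2] = max(3+3, 10+0) = 10
r[3] = max(3+10, 10+3, 16+0) = 16
r[4] = max(3+16, 10+10, 16+3, 13+0) = 20
r[5] = max(3+20, 10+16, 16+10, 13+3, 11+0) = 26
r[6] = max(3+26, 10+20, 16+16, 13+10, 11+3, 15+0) = 32
One optimal cutting: 3 + 3 → $16 + $16 = $32.

32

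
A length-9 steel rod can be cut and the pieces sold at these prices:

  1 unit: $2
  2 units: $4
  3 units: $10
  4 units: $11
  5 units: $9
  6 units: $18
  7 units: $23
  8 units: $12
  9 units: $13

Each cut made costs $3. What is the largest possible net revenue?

25

Build net[k] bottom-up: net[k] = max over allowed piece i of (p[i] + net[k−i]) − 3 per cut.
net[1] = 2
net[2] = 4
net[3] = 10
net[4] = 11
net[5] = 11  (first piece 2, then net[3]=10)
net[6] = 18
net[7] = 23
net[8] = 22  (first piece 1, then net[7]=23)
net[9] = 25  (first piece 3, then net[6]=18)
One optimal plan: pieces 6 + 3 (1 cut) → $28 − $3 = $25.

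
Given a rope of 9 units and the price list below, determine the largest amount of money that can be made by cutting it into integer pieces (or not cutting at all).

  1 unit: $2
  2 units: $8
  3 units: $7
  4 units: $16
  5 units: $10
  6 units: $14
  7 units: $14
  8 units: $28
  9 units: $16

34

Let v[k] be the best obtainable value from length k. For each k, try every first piece i and keep the best of price[i] + v[k−i].
v[1] = 2
v[2] = 8
v[3] = 10  (first piece 1, then v[2]=8)
v[4] = 16  (first piece 2, then v[2]=8)
v[5] = 18  (first piece 1, then v[4]=16)
v[6] = 24  (first piece 2, then v[4]=16)
v[7] = 26  (first piece 1, then v[6]=24)
v[8] = 32  (first piece 2, then v[6]=24)
v[9] = 34  (first piece 1, then v[8]=32)
One optimal cutting: 2 + 2 + 2 + 2 + 1 → $8 + $8 + $8 + $8 + $2 = $34.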